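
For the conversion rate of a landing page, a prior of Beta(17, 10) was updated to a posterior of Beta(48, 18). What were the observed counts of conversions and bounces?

31 conversions and 8 bounces

A Beta(a, b) prior with s successes and f failures in binomial data gives a Beta(a+s, b+f) posterior.
So s = 48 − 17 = 31 and f = 18 − 10 = 8.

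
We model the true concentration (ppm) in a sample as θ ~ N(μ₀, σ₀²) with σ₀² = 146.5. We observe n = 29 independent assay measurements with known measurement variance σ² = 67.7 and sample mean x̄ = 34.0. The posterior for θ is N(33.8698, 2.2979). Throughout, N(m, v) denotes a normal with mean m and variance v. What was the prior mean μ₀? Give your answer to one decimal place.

μ₀ = 25.7

With known observation variance, the Normal–Normal posterior has precision τ_n = τ₀ + n/σ² and mean μ_n = (τ₀μ₀ + (n/σ²)x̄)/τ_n.
Here τ₀ = 1/146.5 = 0.006826 and τ_data = 29/67.7 = 0.428360, so τ_n = 0.435186.
Rearranging for μ₀: μ₀ = (μ_n·τ_n − τ_data·x̄)/τ₀ = (33.8698·0.435186 − 0.428360·34.0) / 0.006826 = 0.175423/0.006826 ≈ 25.7.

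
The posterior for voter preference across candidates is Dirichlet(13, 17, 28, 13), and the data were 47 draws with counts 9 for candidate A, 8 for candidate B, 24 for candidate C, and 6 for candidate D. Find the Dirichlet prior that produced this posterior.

For a Dirichlet(α) prior with multinomial counts c, the posterior is Dirichlet(α + c) componentwise.
Subtract each count from the matching posterior parameter: 13−9=4, 17−8=9, 28−24=4, 13−6=7.

Dirichlet(4, 9, 4, 7)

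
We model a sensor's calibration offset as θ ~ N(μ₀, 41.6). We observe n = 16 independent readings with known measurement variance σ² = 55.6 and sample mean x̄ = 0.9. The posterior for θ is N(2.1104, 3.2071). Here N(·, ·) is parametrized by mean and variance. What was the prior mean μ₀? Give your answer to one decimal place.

μ₀ = 16.6

With known observation variance, the Normal–Normal posterior has precision τ_n = τ₀ + n/σ² and mean μ_n = (τ₀μ₀ + (n/σ²)x̄)/τ_n.
Here τ₀ = 1/41.6 = 0.024038 and τ_data = 16/55.6 = 0.287770, so τ_n = 0.311808.
Rearranging for μ₀: μ₀ = (μ_n·τ_n − τ_data·x̄)/τ₀ = (2.1104·0.311808 − 0.287770·0.9) / 0.024038 = 0.399047/0.024038 ≈ 16.6.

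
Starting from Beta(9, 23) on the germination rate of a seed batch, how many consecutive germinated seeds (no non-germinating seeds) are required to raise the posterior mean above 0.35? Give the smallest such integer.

k = 4

After k germinated seeds and 0 non-germinating seeds the posterior is Beta(9+k, 23), with mean (9+k)/(9+23+k).
Set (9+k)/(32+k) > 0.35 and solve: k > (0.35·32 − 9)/(1 − 0.35) = 3.385.
The smallest integer exceeding 3.385 is 4.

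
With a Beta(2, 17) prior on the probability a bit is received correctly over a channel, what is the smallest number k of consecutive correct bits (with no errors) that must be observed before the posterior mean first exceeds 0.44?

After k correct bits and 0 errors the posterior is Beta(2+k, 17), with mean (2+k)/(2+17+k).
Set (2+k)/(19+k) > 0.44 and solve: k > (0.44·19 − 2)/(1 − 0.44) = 11.357.
The smallest integer exceeding 11.357 is 12.

k = 12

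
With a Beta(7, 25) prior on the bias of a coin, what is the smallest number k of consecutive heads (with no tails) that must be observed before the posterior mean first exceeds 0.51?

After k heads and 0 tails the posterior is Beta(7+k, 25), with mean (7+k)/(7+25+k).
Set (7+k)/(32+k) > 0.51 and solve: k > (0.51·32 − 7)/(1 − 0.51) = 19.020.
The smallest integer exceeding 19.020 is 20.

k = 20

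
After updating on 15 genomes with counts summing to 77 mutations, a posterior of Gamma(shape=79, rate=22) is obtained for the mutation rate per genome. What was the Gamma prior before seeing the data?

Gamma(shape=2, rate=7)

A Gamma(α, β) prior (rate parametrization) on a Poisson rate with n observations summing to S gives posterior Gamma(α+S, β+n).
So α = 79 − 77 = 2 and β = 22 − 15 = 7.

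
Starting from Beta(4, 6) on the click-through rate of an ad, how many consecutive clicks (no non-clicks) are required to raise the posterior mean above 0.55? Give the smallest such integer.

After k clicks and 0 non-clicks the posterior is Beta(4+k, 6), with mean (4+k)/(4+6+k).
Set (4+k)/(10+k) > 0.55 and solve: k > (0.55·10 − 4)/(1 − 0.55) = 3.333.
The smallest integer exceeding 3.333 is 4, and checking k=4: (8)/(14) = 0.5714 > 0.55.

k = 4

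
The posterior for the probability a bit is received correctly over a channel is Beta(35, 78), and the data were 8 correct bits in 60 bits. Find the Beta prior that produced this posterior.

Beta(27, 26)

A Beta(α, β) prior with s successes and f failures in binomial data gives a Beta(α+s, β+f) posterior.
So α = 35 − 8 = 27 and β = 78 − 52 = 26.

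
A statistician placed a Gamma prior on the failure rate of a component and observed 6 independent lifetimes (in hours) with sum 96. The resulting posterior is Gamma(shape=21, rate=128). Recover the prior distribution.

Gamma(shape=15, rate=32)

For an exponential likelihood with a Gamma(α, β) prior on the rate, n observations with total T give posterior Gamma(α+n, β+T).
So α = 21 − 6 = 15 and β = 128 − 96 = 32.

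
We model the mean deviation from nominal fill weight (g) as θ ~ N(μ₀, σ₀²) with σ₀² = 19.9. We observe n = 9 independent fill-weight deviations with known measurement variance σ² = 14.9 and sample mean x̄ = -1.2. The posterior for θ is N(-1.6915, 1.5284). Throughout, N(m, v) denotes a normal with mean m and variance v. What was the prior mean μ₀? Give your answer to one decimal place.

μ₀ = -7.6

With known observation variance, the Normal–Normal posterior has precision τ_n = τ₀ + n/σ² and mean μ_n = (τ₀μ₀ + (n/σ²)x̄)/τ_n.
Here τ₀ = 1/19.9 = 0.050251 and τ_data = 9/14.9 = 0.604027, so τ_n = 0.654278.
Rearranging for μ₀: μ₀ = (μ_n·τ_n − τ_data·x̄)/τ₀ = (-1.6915·0.654278 − 0.604027·-1.2) / 0.050251 = -0.381879/0.050251 ≈ -7.6.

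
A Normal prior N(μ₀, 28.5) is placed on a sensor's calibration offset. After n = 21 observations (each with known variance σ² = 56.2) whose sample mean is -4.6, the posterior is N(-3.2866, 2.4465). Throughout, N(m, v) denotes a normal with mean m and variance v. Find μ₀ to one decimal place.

μ₀ = 10.7

With known observation variance, the Normal–Normal posterior has precision τ_n = τ₀ + n/σ² and mean μ_n = (τ₀μ₀ + (n/σ²)x̄)/τ_n.
Here τ₀ = 1/28.5 = 0.035088 and τ_data = 21/56.2 = 0.373665, so τ_n = 0.408753.
Rearranging for μ₀: μ₀ = (μ_n·τ_n − τ_data·x̄)/τ₀ = (-3.2866·0.408753 − 0.373665·-4.6) / 0.035088 = 0.375451/0.035088 ≈ 10.7.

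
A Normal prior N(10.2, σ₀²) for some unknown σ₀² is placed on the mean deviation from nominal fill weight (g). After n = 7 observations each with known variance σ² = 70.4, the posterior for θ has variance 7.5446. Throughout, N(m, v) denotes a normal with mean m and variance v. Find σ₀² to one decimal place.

σ₀² = 30.2

For the Normal–Normal model with known σ², precisions add: τ_n = τ₀ + n/σ².
So 1/σ₀² = 1/7.5446 − 7/70.4 = 0.132545 − 0.099432 = 0.033113.
Hence σ₀² = 1/0.033113 ≈ 30.2.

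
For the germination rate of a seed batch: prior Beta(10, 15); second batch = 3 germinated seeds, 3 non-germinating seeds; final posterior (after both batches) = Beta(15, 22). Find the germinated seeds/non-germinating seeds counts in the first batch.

2 germinated seeds and 4 non-germinating seeds

Because Beta–binomial updating is additive in the counts, the combined data contributed (α_post−α_prior, β_post−β_prior) successes and failures.
Total across both batches: 15−10=5 germinated seeds, 22−15=7 non-germinating seeds.
Subtract the second batch: 5−3=2 germinated seeds and 7−3=4 non-germinating seeds.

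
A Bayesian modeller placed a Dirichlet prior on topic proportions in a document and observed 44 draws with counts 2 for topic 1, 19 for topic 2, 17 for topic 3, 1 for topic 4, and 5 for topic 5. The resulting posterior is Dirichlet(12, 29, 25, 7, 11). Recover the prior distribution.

Dirichlet(10, 10, 8, 6, 6)

For a Dirichlet(α) prior with multinomial counts c, the posterior is Dirichlet(α + c) componentwise.
Subtract each count from the matching posterior parameter: 12−2=10, 29−19=10, 25−17=8, 7−1=6, 11−5=6.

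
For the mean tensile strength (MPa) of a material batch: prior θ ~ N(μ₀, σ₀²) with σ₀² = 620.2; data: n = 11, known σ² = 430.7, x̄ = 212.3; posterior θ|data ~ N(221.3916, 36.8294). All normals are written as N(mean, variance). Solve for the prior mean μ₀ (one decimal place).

μ₀ = 365.4

With known observation variance, the Normal–Normal posterior has precision τ_n = τ₀ + n/σ² and mean μ_n = (τ₀μ₀ + (n/σ²)x̄)/τ_n.
Here τ₀ = 1/620.2 = 0.001612 and τ_data = 11/430.7 = 0.025540, so τ_n = 0.027152.
Rearranging for μ₀: μ₀ = (μ_n·τ_n − τ_data·x̄)/τ₀ = (221.3916·0.027152 − 0.025540·212.3) / 0.001612 = 0.589083/0.001612 ≈ 365.4.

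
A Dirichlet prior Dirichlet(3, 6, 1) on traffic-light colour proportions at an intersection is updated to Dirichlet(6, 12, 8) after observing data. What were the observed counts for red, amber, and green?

counts (3, 6, 7)

For a Dirichlet(α) prior with multinomial counts c, the posterior is Dirichlet(α + c) componentwise.
Counts are posterior − prior componentwise: 6−3=3, 12−6=6, 8−1=7.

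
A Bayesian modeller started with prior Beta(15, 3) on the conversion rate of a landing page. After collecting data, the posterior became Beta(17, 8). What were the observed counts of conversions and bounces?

2 conversions and 5 bounces

Under Beta–binomial conjugacy the posterior parameters are (a+s, b+f).
Match parameters: s=17−15=2, f=8−3=5.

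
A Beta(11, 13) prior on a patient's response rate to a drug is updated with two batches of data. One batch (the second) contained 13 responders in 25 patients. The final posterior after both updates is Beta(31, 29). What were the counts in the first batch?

Sequential conjugate updates are equivalent to a single update on the pooled data, so total successes = posterior α − prior α and total failures = posterior β − prior β.
Total across both batches: 31−11=20 responders, 29−13=16 non-responders.
Subtract the second batch: 20−13=7 responders and 16−12=4 non-responders.

7 responders and 4 non-responders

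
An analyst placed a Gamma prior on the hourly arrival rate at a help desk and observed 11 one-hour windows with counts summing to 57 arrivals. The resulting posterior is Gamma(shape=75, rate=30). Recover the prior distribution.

Gamma(shape=18, rate=19)

Gamma–Poisson conjugacy: posterior shape = α + Σxᵢ, posterior rate = β + n.
So α = 75 − 57 = 18 and β = 30 − 11 = 19.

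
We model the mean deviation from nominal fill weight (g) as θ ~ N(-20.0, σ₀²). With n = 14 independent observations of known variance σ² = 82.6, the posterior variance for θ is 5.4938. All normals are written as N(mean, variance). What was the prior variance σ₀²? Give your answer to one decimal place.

σ₀² = 79.8

For the Normal–Normal model with known σ², precisions add: τ_n = τ₀ + n/σ².
So 1/σ₀² = 1/5.4938 − 14/82.6 = 0.182023 − 0.169492 = 0.012531.
Hence σ₀² = 1/0.012531 ≈ 79.8.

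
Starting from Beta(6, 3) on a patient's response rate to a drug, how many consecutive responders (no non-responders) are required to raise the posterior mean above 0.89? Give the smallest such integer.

After k responders and 0 non-responders the posterior is Beta(6+k, 3), with mean (6+k)/(6+3+k).
Set (6+k)/(9+k) > 0.89 and solve: k > (0.89·9 − 6)/(1 − 0.89) = 18.273.
The smallest integer exceeding 18.273 is 19.

k = 19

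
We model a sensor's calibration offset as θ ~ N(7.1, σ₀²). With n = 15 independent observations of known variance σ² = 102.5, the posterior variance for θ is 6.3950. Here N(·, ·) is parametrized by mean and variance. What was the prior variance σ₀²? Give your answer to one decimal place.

σ₀² = 99.7

Posterior precision equals prior precision plus data precision: 1/σ_n² = 1/σ₀² + n/σ².
So 1/σ₀² = 1/6.3950 − 15/102.5 = 0.156372 − 0.146341 = 0.010031.
Hence σ₀² = 1/0.010031 ≈ 99.7.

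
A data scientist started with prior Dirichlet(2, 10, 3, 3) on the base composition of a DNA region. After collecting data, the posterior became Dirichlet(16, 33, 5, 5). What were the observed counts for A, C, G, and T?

counts (14, 23, 2, 2)

For a Dirichlet(α) prior with multinomial counts c, the posterior is Dirichlet(α + c) componentwise.
Counts are posterior − prior componentwise: 16−2=14, 33−10=23, 5−3=2, 5−3=2.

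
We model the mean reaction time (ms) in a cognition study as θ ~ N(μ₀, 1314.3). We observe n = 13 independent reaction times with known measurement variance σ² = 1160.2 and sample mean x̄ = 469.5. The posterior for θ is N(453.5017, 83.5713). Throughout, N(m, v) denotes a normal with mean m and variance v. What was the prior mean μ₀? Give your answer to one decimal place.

The posterior mean is a precision-weighted average: μ_n = (τ₀μ₀ + τ_data·x̄)/(τ₀+τ_data), with τ₀=1/σ₀² and τ_data=n/σ².
Here τ₀ = 1/1314.3 = 0.000761 and τ_data = 13/1160.2 = 0.011205, so τ_n = 0.011966.
Rearranging for μ₀: μ₀ = (μ_n·τ_n − τ_data·x̄)/τ₀ = (453.5017·0.011966 − 0.011205·469.5) / 0.000761 = 0.165854/0.000761 ≈ 217.9.

μ₀ = 217.9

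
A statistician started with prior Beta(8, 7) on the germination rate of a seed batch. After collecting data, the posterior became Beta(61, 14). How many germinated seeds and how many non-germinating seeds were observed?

A Beta(α, β) prior with s successes and f failures in binomial data gives a Beta(α+s, β+f) posterior.
So s = 61 − 8 = 53 and f = 14 − 7 = 7.

53 germinated seeds and 7 non-germinating seeds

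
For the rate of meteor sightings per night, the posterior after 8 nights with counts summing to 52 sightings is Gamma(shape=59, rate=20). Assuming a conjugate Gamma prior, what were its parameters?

A Gamma(α, β) prior (rate parametrization) on a Poisson rate with n observations summing to S gives posterior Gamma(α+S, β+n).
So α = 59 − 52 = 7 and β = 20 − 8 = 12.

Gamma(shape=7, rate=12)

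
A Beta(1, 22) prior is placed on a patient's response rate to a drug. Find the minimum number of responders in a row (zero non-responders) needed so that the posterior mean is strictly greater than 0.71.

After k responders and 0 non-responders the posterior is Beta(1+k, 22), with mean (1+k)/(1+22+k).
Set (1+k)/(23+k) > 0.71 and solve: k > (0.71·23 − 1)/(1 − 0.71) = 52.862.
The smallest integer exceeding 52.862 is 53.

k = 53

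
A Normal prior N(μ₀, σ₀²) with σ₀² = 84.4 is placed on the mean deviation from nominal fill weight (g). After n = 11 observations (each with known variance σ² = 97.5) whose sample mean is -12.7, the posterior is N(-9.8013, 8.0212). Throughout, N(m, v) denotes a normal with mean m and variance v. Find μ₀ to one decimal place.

μ₀ = 17.8

The posterior mean is a precision-weighted average: μ_n = (τ₀μ₀ + τ_data·x̄)/(τ₀+τ_data), with τ₀=1/σ₀² and τ_data=n/σ².
Here τ₀ = 1/84.4 = 0.011848 and τ_data = 11/97.5 = 0.112821, so τ_n = 0.124669.
Rearranging for μ₀: μ₀ = (μ_n·τ_n − τ_data·x̄)/τ₀ = (-9.8013·0.124669 − 0.112821·-12.7) / 0.011848 = 0.210908/0.011848 ≈ 17.8.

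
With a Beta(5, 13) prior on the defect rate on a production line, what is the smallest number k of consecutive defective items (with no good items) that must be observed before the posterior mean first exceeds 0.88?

After k defective items and 0 good items the posterior is Beta(5+k, 13), with mean (5+k)/(5+13+k).
Set (5+k)/(18+k) > 0.88 and solve: k > (0.88·18 − 5)/(1 − 0.88) = 90.333.
The smallest integer exceeding 90.333 is 91.

k = 91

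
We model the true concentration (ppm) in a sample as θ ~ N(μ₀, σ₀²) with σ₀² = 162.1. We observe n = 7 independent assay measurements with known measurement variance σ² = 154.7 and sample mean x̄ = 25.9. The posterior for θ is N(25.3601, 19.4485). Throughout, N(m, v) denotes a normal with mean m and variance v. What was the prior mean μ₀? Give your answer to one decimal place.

μ₀ = 21.4

The posterior mean is a precision-weighted average: μ_n = (τ₀μ₀ + τ_data·x̄)/(τ₀+τ_data), with τ₀=1/σ₀² and τ_data=n/σ².
Here τ₀ = 1/162.1 = 0.006169 and τ_data = 7/154.7 = 0.045249, so τ_n = 0.051418.
Rearranging for μ₀: μ₀ = (μ_n·τ_n − τ_data·x̄)/τ₀ = (25.3601·0.051418 − 0.045249·25.9) / 0.006169 = 0.132017/0.006169 ≈ 21.4.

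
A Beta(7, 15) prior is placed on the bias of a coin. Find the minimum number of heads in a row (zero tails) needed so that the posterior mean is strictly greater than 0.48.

k = 7

After k heads and 0 tails the posterior is Beta(7+k, 15), with mean (7+k)/(7+15+k).
Set (7+k)/(22+k) > 0.48 and solve: k > (0.48·22 − 7)/(1 − 0.48) = 6.846.
The smallest integer exceeding 6.846 is 7.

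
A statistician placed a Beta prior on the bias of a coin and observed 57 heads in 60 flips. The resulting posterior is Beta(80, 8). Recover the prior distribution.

Beta(23, 5)

Under Beta–binomial conjugacy the posterior parameters are (a+s, b+f).
So a = 80 − 57 = 23 and b = 8 − 3 = 5.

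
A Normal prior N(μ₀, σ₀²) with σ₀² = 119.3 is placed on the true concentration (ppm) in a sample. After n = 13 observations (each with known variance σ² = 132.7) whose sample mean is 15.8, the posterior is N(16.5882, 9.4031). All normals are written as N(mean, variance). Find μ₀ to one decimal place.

The posterior mean is a precision-weighted average: μ_n = (τ₀μ₀ + τ_data·x̄)/(τ₀+τ_data), with τ₀=1/σ₀² and τ_data=n/σ².
Here τ₀ = 1/119.3 = 0.008382 and τ_data = 13/132.7 = 0.097965, so τ_n = 0.106347.
Rearranging for μ₀: μ₀ = (μ_n·τ_n − τ_data·x̄)/τ₀ = (16.5882·0.106347 − 0.097965·15.8) / 0.008382 = 0.216258/0.008382 ≈ 25.8.

μ₀ = 25.8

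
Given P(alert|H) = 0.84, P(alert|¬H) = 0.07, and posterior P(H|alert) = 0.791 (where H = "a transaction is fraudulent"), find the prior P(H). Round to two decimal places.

P(H) = 0.24

In odds form, posterior odds = prior odds × likelihood ratio, so prior odds = posterior odds ÷ LR.
Posterior odds = 0.791/(1−0.791) = 3.7847. LR = 0.84/0.07 = 12.0000.
Prior odds = 3.7847/12.0000 = 0.3154, so P(H) = 0.3154/(1+0.3154) ≈ 0.24.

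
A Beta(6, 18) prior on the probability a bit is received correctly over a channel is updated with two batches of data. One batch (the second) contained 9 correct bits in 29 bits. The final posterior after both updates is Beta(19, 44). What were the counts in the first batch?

Because Beta–binomial updating is additive in the counts, the combined data contributed (α_post−α_prior, β_post−β_prior) successes and failures.
Total across both batches: 19−6=13 correct bits, 44−18=26 errors.
Subtract the second batch: 13−9=4 correct bits and 26−20=6 errors.

4 correct bits and 6 errors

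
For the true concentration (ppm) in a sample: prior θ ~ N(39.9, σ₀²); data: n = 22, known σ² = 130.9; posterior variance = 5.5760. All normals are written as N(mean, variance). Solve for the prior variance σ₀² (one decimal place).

σ₀² = 88.7

Posterior precision equals prior precision plus data precision: 1/σ_n² = 1/σ₀² + n/σ².
So 1/σ₀² = 1/5.5760 − 22/130.9 = 0.179340 − 0.168067 = 0.011273.
Hence σ₀² = 1/0.011273 ≈ 88.7.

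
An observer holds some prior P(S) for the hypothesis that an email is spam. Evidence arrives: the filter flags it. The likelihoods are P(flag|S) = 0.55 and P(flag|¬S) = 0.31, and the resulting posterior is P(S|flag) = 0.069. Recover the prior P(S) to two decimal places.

In odds form, posterior odds = prior odds × likelihood ratio, so prior odds = posterior odds ÷ LR.
Posterior odds = 0.069/(1−0.069) = 0.0741. LR = 0.55/0.31 = 1.7742.
Prior odds = 0.0741/1.7742 = 0.0418, so P(S) = 0.0418/(1+0.0418) ≈ 0.04.

P(S) = 0.04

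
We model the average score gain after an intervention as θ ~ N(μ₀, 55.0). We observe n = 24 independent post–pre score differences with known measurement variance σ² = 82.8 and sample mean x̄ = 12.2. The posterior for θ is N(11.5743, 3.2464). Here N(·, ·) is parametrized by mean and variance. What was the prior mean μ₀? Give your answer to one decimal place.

With known observation variance, the Normal–Normal posterior has precision τ_n = τ₀ + n/σ² and mean μ_n = (τ₀μ₀ + (n/σ²)x̄)/τ_n.
Here τ₀ = 1/55.0 = 0.018182 and τ_data = 24/82.8 = 0.289855, so τ_n = 0.308037.
Rearranging for μ₀: μ₀ = (μ_n·τ_n − τ_data·x̄)/τ₀ = (11.5743·0.308037 − 0.289855·12.2) / 0.018182 = 0.029082/0.018182 ≈ 1.6.

μ₀ = 1.6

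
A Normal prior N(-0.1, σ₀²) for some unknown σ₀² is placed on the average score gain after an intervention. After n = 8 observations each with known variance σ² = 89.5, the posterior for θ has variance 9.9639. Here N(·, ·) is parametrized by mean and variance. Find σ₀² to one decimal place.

σ₀² = 91.1

For the Normal–Normal model with known σ², precisions add: τ_n = τ₀ + n/σ².
So 1/σ₀² = 1/9.9639 − 8/89.5 = 0.100362 − 0.089385 = 0.010977.
Hence σ₀² = 1/0.010977 ≈ 91.1.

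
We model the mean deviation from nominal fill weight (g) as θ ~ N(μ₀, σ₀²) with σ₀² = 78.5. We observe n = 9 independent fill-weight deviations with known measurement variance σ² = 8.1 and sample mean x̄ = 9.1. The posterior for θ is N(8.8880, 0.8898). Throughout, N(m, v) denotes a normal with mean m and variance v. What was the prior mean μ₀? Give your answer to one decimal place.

The posterior mean is a precision-weighted average: μ_n = (τ₀μ₀ + τ_data·x̄)/(τ₀+τ_data), with τ₀=1/σ₀² and τ_data=n/σ².
Here τ₀ = 1/78.5 = 0.012739 and τ_data = 9/8.1 = 1.111111, so τ_n = 1.123850.
Rearranging for μ₀: μ₀ = (μ_n·τ_n − τ_data·x̄)/τ₀ = (8.8880·1.123850 − 1.111111·9.1) / 0.012739 = -0.122331/0.012739 ≈ -9.6.

μ₀ = -9.6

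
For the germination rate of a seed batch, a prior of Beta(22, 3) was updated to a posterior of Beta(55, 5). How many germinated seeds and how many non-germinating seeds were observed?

A Beta(a, b) prior with s successes and f failures in binomial data gives a Beta(a+s, b+f) posterior.
Match parameters: s=55−22=33, f=5−3=2.

33 germinated seeds and 2 non-germinating seeds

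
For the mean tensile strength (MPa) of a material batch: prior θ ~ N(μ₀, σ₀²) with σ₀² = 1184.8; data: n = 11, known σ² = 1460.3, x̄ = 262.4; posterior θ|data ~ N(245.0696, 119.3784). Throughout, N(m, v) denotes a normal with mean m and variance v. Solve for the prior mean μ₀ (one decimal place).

The posterior mean is a precision-weighted average: μ_n = (τ₀μ₀ + τ_data·x̄)/(τ₀+τ_data), with τ₀=1/σ₀² and τ_data=n/σ².
Here τ₀ = 1/1184.8 = 0.000844 and τ_data = 11/1460.3 = 0.007533, so τ_n = 0.008377.
Rearranging for μ₀: μ₀ = (μ_n·τ_n − τ_data·x̄)/τ₀ = (245.0696·0.008377 − 0.007533·262.4) / 0.000844 = 0.076289/0.000844 ≈ 90.4.

μ₀ = 90.4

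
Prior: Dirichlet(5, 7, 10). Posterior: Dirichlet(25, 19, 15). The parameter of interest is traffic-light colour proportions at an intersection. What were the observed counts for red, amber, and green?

For a Dirichlet(α) prior with multinomial counts c, the posterior is Dirichlet(α + c) componentwise.
Counts are posterior − prior componentwise: 25−5=20, 19−7=12, 15−10=5.

counts (20, 12, 5)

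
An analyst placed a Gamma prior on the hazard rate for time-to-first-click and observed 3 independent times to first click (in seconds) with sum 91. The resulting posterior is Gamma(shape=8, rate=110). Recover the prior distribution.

For an exponential likelihood with a Gamma(α, β) prior on the rate, n observations with total T give posterior Gamma(α+n, β+T).
So α = 8 − 3 = 5 and β = 110 − 91 = 19.

Gamma(shape=5, rate=19)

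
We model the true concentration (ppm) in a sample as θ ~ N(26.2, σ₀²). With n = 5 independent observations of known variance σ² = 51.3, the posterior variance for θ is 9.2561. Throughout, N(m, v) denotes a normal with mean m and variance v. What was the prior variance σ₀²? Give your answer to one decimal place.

σ₀² = 94.6

For the Normal–Normal model with known σ², precisions add: τ_n = τ₀ + n/σ².
So 1/σ₀² = 1/9.2561 − 5/51.3 = 0.108037 − 0.097466 = 0.010571.
Hence σ₀² = 1/0.010571 ≈ 94.6.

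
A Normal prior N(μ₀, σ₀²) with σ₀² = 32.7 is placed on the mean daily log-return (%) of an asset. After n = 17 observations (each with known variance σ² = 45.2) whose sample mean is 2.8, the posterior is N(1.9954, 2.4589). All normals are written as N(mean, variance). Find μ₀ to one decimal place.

μ₀ = -7.9

With known observation variance, the Normal–Normal posterior has precision τ_n = τ₀ + n/σ² and mean μ_n = (τ₀μ₀ + (n/σ²)x̄)/τ_n.
Here τ₀ = 1/32.7 = 0.030581 and τ_data = 17/45.2 = 0.376106, so τ_n = 0.406687.
Rearranging for μ₀: μ₀ = (μ_n·τ_n − τ_data·x̄)/τ₀ = (1.9954·0.406687 − 0.376106·2.8) / 0.030581 = -0.241594/0.030581 ≈ -7.9.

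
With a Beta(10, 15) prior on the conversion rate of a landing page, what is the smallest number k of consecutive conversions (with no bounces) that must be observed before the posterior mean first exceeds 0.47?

After k conversions and 0 bounces the posterior is Beta(10+k, 15), with mean (10+k)/(10+15+k).
Set (10+k)/(25+k) > 0.47 and solve: k > (0.47·25 − 10)/(1 − 0.47) = 3.302.
The smallest integer exceeding 3.302 is 4.

k = 4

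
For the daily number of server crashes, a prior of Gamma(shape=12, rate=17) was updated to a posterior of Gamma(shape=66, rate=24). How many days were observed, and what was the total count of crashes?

n = 7 days with total 54 crashes

A Gamma(α, β) prior (rate parametrization) on a Poisson rate with n observations summing to S gives posterior Gamma(α+S, β+n).
Matching: Σxᵢ = 66 − 12 = 54 and n = 24 − 17 = 7.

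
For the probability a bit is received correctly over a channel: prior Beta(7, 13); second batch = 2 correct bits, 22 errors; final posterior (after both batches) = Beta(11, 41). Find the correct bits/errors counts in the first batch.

Because Beta–binomial updating is additive in the counts, the combined data contributed (α_post−α_prior, β_post−β_prior) successes and failures.
Total across both batches: 11−7=4 correct bits, 41−13=28 errors.
Subtract the second batch: 4−2=2 correct bits and 28−22=6 errors.

2 correct bits and 6 errors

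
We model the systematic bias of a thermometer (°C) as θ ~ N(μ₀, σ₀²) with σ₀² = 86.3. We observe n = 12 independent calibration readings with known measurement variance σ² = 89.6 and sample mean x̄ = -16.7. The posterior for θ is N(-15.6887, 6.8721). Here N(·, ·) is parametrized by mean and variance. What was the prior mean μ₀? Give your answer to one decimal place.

The posterior mean is a precision-weighted average: μ_n = (τ₀μ₀ + τ_data·x̄)/(τ₀+τ_data), with τ₀=1/σ₀² and τ_data=n/σ².
Here τ₀ = 1/86.3 = 0.011587 and τ_data = 12/89.6 = 0.133929, so τ_n = 0.145516.
Rearranging for μ₀: μ₀ = (μ_n·τ_n − τ_data·x̄)/τ₀ = (-15.6887·0.145516 − 0.133929·-16.7) / 0.011587 = -0.046343/0.011587 ≈ -4.0.

μ₀ = -4.0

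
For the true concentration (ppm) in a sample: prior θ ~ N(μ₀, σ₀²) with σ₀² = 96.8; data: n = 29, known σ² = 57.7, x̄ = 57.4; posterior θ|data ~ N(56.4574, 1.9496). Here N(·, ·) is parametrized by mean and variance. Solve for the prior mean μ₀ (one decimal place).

The posterior mean is a precision-weighted average: μ_n = (τ₀μ₀ + τ_data·x̄)/(τ₀+τ_data), with τ₀=1/σ₀² and τ_data=n/σ².
Here τ₀ = 1/96.8 = 0.010331 and τ_data = 29/57.7 = 0.502600, so τ_n = 0.512931.
Rearranging for μ₀: μ₀ = (μ_n·τ_n − τ_data·x̄)/τ₀ = (56.4574·0.512931 − 0.502600·57.4) / 0.010331 = 0.109511/0.010331 ≈ 10.6.

μ₀ = 10.6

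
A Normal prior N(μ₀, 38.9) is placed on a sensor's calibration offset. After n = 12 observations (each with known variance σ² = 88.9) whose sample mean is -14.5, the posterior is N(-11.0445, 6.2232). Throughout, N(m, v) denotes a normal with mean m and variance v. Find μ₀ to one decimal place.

With known observation variance, the Normal–Normal posterior has precision τ_n = τ₀ + n/σ² and mean μ_n = (τ₀μ₀ + (n/σ²)x̄)/τ_n.
Here τ₀ = 1/38.9 = 0.025707 and τ_data = 12/88.9 = 0.134983, so τ_n = 0.160690.
Rearranging for μ₀: μ₀ = (μ_n·τ_n − τ_data·x̄)/τ₀ = (-11.0445·0.160690 − 0.134983·-14.5) / 0.025707 = 0.182513/0.025707 ≈ 7.1.

μ₀ = 7.1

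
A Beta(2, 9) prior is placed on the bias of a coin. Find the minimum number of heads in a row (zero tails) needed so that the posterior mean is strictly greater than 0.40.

After k heads and 0 tails the posterior is Beta(2+k, 9), with mean (2+k)/(2+9+k).
Set (2+k)/(11+k) > 0.40 and solve: k > (0.40·11 − 2)/(1 − 0.40) = 4.000.
The smallest integer exceeding 4.000 is 5.

k = 5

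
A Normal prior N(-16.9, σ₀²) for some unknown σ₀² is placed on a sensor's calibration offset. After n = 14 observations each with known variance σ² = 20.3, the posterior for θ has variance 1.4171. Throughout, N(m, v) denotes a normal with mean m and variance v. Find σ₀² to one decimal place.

Posterior precision equals prior precision plus data precision: 1/σ_n² = 1/σ₀² + n/σ².
So 1/σ₀² = 1/1.4171 − 14/20.3 = 0.705667 − 0.689655 = 0.016012.
Hence σ₀² = 1/0.016012 ≈ 62.5.

σ₀² = 62.5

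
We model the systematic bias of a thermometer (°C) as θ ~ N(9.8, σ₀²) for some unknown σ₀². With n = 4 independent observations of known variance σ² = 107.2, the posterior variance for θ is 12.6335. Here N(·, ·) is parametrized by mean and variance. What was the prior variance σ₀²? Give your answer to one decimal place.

σ₀² = 23.9

Posterior precision equals prior precision plus data precision: 1/σ_n² = 1/σ₀² + n/σ².
So 1/σ₀² = 1/12.6335 − 4/107.2 = 0.079155 − 0.037313 = 0.041842.
Hence σ₀² = 1/0.041842 ≈ 23.9.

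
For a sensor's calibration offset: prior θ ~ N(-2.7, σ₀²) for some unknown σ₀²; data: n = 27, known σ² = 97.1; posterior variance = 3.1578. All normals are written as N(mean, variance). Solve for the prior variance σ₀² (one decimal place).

Posterior precision equals prior precision plus data precision: 1/σ_n² = 1/σ₀² + n/σ².
So 1/σ₀² = 1/3.1578 − 27/97.1 = 0.316676 − 0.278064 = 0.038612.
Hence σ₀² = 1/0.038612 ≈ 25.9.

σ₀² = 25.9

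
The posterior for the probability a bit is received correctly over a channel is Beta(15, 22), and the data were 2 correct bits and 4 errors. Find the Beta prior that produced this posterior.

Beta(13, 18)

Under Beta–binomial conjugacy the posterior parameters are (α+s, β+f).
So α = 15 − 2 = 13 and β = 22 − 4 = 18.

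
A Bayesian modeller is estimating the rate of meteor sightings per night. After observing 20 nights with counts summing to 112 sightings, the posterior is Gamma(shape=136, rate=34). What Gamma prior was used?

Gamma(shape=24, rate=14)

A Gamma(α, β) prior (rate parametrization) on a Poisson rate with n observations summing to S gives posterior Gamma(α+S, β+n).
So α = 136 − 112 = 24 and β = 34 − 20 = 14.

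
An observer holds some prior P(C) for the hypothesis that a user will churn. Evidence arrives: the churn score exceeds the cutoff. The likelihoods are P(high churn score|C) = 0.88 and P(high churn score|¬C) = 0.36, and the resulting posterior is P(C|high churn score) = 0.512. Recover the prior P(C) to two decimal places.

In odds form, posterior odds = prior odds × likelihood ratio, so prior odds = posterior odds ÷ LR.
Posterior odds = 0.512/(1−0.512) = 1.0492. LR = 0.88/0.36 = 2.4444.
Prior odds = 1.0492/2.4444 = 0.4292, so P(C) = 0.4292/(1+0.4292) ≈ 0.30.

P(C) = 0.30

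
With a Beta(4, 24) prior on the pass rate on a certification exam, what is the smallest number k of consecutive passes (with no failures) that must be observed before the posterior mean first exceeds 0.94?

k = 373

After k passes and 0 failures the posterior is Beta(4+k, 24), with mean (4+k)/(4+24+k).
Set (4+k)/(28+k) > 0.94 and solve: k > (0.94·28 − 4)/(1 − 0.94) = 372.000.
The smallest integer exceeding 372.000 is 373, and checking k=373: (377)/(401) = 0.9401 > 0.94.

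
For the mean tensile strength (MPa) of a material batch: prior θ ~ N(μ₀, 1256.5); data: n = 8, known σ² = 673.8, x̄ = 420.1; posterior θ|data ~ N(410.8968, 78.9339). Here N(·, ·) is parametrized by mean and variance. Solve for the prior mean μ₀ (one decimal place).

μ₀ = 273.6

The posterior mean is a precision-weighted average: μ_n = (τ₀μ₀ + τ_data·x̄)/(τ₀+τ_data), with τ₀=1/σ₀² and τ_data=n/σ².
Here τ₀ = 1/1256.5 = 0.000796 and τ_data = 8/673.8 = 0.011873, so τ_n = 0.012669.
Rearranging for μ₀: μ₀ = (μ_n·τ_n − τ_data·x̄)/τ₀ = (410.8968·0.012669 − 0.011873·420.1) / 0.000796 = 0.217804/0.000796 ≈ 273.6.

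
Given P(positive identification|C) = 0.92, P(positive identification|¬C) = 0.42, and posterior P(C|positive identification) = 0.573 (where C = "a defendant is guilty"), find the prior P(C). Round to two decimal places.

In odds form, posterior odds = prior odds × likelihood ratio, so prior odds = posterior odds ÷ LR.
Posterior odds = 0.573/(1−0.573) = 1.3419. LR = 0.92/0.42 = 2.1905.
Prior odds = 1.3419/2.1905 = 0.6126, so P(C) = 0.6126/(1+0.6126) ≈ 0.38.

P(C) = 0.38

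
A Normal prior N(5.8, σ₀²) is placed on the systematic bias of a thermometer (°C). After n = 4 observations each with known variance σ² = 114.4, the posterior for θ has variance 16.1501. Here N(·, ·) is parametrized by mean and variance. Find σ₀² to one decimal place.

σ₀² = 37.1

For the Normal–Normal model with known σ², precisions add: τ_n = τ₀ + n/σ².
So 1/σ₀² = 1/16.1501 − 4/114.4 = 0.061919 − 0.034965 = 0.026954.
Hence σ₀² = 1/0.026954 ≈ 37.1.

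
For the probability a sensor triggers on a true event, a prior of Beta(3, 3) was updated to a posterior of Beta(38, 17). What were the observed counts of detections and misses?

35 detections and 14 misses

A Beta(α, β) prior with s successes and f failures in binomial data gives a Beta(α+s, β+f) posterior.
So s = 38 − 3 = 35 and f = 17 − 3 = 14.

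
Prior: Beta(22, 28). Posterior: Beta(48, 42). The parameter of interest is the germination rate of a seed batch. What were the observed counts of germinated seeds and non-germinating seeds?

Under Beta–binomial conjugacy the posterior parameters are (a+s, b+f).
So s = 48 − 22 = 26 and f = 42 − 28 = 14.

26 germinated seeds and 14 non-germinating seeds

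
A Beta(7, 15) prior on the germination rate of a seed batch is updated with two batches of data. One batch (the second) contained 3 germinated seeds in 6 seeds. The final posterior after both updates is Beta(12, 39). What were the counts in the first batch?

Sequential conjugate updates are equivalent to a single update on the pooled data, so total successes = posterior α − prior α and total failures = posterior β − prior β.
Total across both batches: 12−7=5 germinated seeds, 39−15=24 non-germinating seeds.
Subtract the second batch: 5−3=2 germinated seeds and 24−3=21 non-germinating seeds.

2 germinated seeds and 21 non-germinating seeds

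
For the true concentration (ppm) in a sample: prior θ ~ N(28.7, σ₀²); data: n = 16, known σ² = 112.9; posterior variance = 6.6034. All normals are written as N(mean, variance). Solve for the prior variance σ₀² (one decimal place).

Posterior precision equals prior precision plus data precision: 1/σ_n² = 1/σ₀² + n/σ².
So 1/σ₀² = 1/6.6034 − 16/112.9 = 0.151437 − 0.141718 = 0.009719.
Hence σ₀² = 1/0.009719 ≈ 102.9.

σ₀² = 102.9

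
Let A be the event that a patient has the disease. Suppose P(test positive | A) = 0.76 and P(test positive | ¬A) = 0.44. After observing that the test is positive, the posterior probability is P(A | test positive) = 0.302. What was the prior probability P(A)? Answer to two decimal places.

Bayes' rule in odds form gives O(A|E) = O(A)·[P(E|A)/P(E|¬A)], hence O(A) = O(A|E)/LR.
Posterior odds = 0.302/(1−0.302) = 0.4327. LR = 0.76/0.44 = 1.7273.
Prior odds = 0.4327/1.7273 = 0.2505, so P(A) = 0.2505/(1+0.2505) ≈ 0.20.

P(A) = 0.20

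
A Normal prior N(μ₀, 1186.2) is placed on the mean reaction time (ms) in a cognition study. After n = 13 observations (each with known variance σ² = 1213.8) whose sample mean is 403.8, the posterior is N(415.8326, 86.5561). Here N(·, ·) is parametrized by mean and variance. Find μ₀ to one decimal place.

The posterior mean is a precision-weighted average: μ_n = (τ₀μ₀ + τ_data·x̄)/(τ₀+τ_data), with τ₀=1/σ₀² and τ_data=n/σ².
Here τ₀ = 1/1186.2 = 0.000843 and τ_data = 13/1213.8 = 0.010710, so τ_n = 0.011553.
Rearranging for μ₀: μ₀ = (μ_n·τ_n − τ_data·x̄)/τ₀ = (415.8326·0.011553 − 0.010710·403.8) / 0.000843 = 0.479416/0.000843 ≈ 568.7.

μ₀ = 568.7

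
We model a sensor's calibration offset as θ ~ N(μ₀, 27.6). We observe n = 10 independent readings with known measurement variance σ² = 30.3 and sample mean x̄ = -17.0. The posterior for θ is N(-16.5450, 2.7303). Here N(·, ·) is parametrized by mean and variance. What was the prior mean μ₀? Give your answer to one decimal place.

With known observation variance, the Normal–Normal posterior has precision τ_n = τ₀ + n/σ² and mean μ_n = (τ₀μ₀ + (n/σ²)x̄)/τ_n.
Here τ₀ = 1/27.6 = 0.036232 and τ_data = 10/30.3 = 0.330033, so τ_n = 0.366265.
Rearranging for μ₀: μ₀ = (μ_n·τ_n − τ_data·x̄)/τ₀ = (-16.5450·0.366265 − 0.330033·-17.0) / 0.036232 = -0.449293/0.036232 ≈ -12.4.

μ₀ = -12.4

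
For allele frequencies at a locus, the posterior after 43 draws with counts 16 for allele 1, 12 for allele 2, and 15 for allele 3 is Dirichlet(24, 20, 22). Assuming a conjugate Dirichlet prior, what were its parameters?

For a Dirichlet(α) prior with multinomial counts c, the posterior is Dirichlet(α + c) componentwise.
Subtract each count from the matching posterior parameter: 24−16=8, 20−12=8, 22−15=7.

Dirichlet(8, 8, 7)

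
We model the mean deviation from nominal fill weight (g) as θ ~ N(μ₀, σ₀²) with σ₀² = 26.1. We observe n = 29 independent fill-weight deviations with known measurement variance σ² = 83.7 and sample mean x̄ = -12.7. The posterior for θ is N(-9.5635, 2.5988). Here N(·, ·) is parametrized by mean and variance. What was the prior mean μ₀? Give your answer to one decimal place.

μ₀ = 18.8

The posterior mean is a precision-weighted average: μ_n = (τ₀μ₀ + τ_data·x̄)/(τ₀+τ_data), with τ₀=1/σ₀² and τ_data=n/σ².
Here τ₀ = 1/26.1 = 0.038314 and τ_data = 29/83.7 = 0.346476, so τ_n = 0.384790.
Rearranging for μ₀: μ₀ = (μ_n·τ_n − τ_data·x̄)/τ₀ = (-9.5635·0.384790 − 0.346476·-12.7) / 0.038314 = 0.720306/0.038314 ≈ 18.8.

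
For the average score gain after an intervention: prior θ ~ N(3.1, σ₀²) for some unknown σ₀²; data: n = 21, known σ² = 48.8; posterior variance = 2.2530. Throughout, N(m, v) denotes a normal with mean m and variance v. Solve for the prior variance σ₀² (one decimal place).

Posterior precision equals prior precision plus data precision: 1/σ_n² = 1/σ₀² + n/σ².
So 1/σ₀² = 1/2.2530 − 21/48.8 = 0.443853 − 0.430328 = 0.013525.
Hence σ₀² = 1/0.013525 ≈ 73.9.

σ₀² = 73.9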